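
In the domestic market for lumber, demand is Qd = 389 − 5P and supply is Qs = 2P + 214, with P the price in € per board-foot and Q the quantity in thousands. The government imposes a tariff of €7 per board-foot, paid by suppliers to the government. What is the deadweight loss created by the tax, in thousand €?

Without the tax, 389 − 5P = 2P + 214 gives 7P = 175, so P* = €25 and Q* = 264.
With the tax collected from suppliers, supply shifts: Qs = 2(P − 7) + 214.
Solving gives Q = 254 with consumers paying €27 and suppliers receiving €20 (the €7 wedge).
Quantity falls by |ΔQ| = |264 − 254| = 10.
DWL = ½ · t · |ΔQ| = ½ · 7 · 10 = €35.

Deadweight loss = €35 thousand.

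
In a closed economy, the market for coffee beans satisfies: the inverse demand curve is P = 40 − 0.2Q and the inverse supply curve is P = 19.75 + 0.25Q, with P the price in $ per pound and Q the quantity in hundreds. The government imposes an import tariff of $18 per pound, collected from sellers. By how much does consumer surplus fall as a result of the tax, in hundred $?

Rewrite in direct form: Qd = 200 − 5P and Qs = 4P − 79.
Without the tax, 200 − 5P = 4P − 79 gives 9P = 279, so P* = $31 and Q* = 45.
With the tax collected from sellers, supply shifts: Qs = 4(P − 18) − 79.
New equilibrium: buyers pay $39, sellers receive $21, Q = 5. (Wedge: Pb − Ps = 18.)
ΔCS is the trapezoid between Q = 5 and Q = 45 of height $8: ½ · (45 + 5) · 8 = $200.

Consumer surplus falls by $200 hundred.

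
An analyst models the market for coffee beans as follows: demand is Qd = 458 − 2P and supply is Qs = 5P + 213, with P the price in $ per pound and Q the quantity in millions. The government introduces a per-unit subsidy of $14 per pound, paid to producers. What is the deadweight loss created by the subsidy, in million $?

Before the subsidy: set 458 − 2P = 5P + 213 → P* = $35, Q* = 388.
With a per-unit subsidy paid to producers, each receives P + 14 per unit sold, so supply becomes Qs = 5(P + 14) + 213.
New equilibrium: buyers pay $25, producers receive $39, Q = 408. (Wedge: Pb − Ps = −14.)
Quantity rises by |ΔQ| = |388 − 408| = 20.
DWL = ½ · t · |ΔQ| = ½ · 14 · 20 = $140.

Deadweight loss = $140 million.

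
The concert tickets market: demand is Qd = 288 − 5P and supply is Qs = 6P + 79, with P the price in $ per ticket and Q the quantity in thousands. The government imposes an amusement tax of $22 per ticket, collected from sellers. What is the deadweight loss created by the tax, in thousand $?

Before the tax: set 288 − 5P = 6P + 79 → P* = $19, Q* = 193.
With the tax collected from sellers, supply shifts: Qs = 6(P − 22) + 79.
Solving gives Q = 133 with consumers paying $31 and sellers receiving $9 (the $22 wedge).
Quantity falls by |ΔQ| = |193 − 133| = 60.
DWL = ½ · t · |ΔQ| = ½ · 22 · 60 = $660.

Deadweight loss = $660 thousand.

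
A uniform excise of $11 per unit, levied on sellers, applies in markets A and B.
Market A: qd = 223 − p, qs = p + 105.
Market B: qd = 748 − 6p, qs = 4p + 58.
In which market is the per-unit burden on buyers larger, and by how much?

Market A, by $1.1.

Market A: pre-tax p* = $59, q* = 164; post-tax q = 158.5; per-unit burden on buyers = $5.5.
Market B: pre-tax p* = $69, q* = 334; post-tax q = 307.6; per-unit burden on buyers = $4.4.
Difference: $5.5 vs $4.4 → market A is larger by $1.1.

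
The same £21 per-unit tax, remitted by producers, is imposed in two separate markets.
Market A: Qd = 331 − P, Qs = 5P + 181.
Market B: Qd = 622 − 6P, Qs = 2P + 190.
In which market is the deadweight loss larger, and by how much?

Market B, by £147.

Market A: pre-tax P* = £25, Q* = 306; post-tax Q = 288.5; deadweight loss = £183.75.
Market B: pre-tax P* = £54, Q* = 298; post-tax Q = 266.5; deadweight loss = £330.75.
Difference: £183.75 vs £330.75 → market B is larger by £147.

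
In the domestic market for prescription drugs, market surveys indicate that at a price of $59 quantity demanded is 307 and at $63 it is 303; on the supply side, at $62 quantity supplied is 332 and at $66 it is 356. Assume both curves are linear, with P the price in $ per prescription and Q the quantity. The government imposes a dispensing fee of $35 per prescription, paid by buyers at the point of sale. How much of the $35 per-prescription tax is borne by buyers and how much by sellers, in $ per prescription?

Demand slope: (303 − 307)/(63 − 59) = -1, so Qd = 366 − P.
Supply slope: (356 − 332)/(66 − 62) = 6, so Qs = 6P − 40.
Without the tax, 366 − P = 6P − 40 gives 7P = 406, so P* = $58 and Q* = 308.
With the tax collected from buyers, demand (in seller-price terms) shifts: Qd = 366 − (P + 35).
New equilibrium: buyers pay $88, sellers receive $53, Q = 278. (Wedge: Pb − Ps = 35.)
Burden on buyers: $30; on sellers: $5. (They sum to $35.)

Buyers bear $30 per prescription; sellers bear $5 per prescription.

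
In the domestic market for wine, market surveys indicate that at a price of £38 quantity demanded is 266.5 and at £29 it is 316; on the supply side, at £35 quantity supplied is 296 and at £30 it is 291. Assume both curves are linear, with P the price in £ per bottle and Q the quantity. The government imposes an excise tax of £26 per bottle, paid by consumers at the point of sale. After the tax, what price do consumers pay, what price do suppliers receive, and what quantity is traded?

Demand slope: (316 − 266.5)/(29 − 38) = -5.5, so Qd = 475.5 − 5.5P.
Supply slope: (291 − 296)/(30 − 35) = 1, so Qs = P + 261.
Without the tax, 475.5 − 5.5P = P + 261 gives 6.5P = 214.5, so P* = £33 and Q* = 294.
With the tax collected from consumers, demand (in seller-price terms) shifts: Qd = 475.5 − 5.5(P + 26).
New equilibrium: consumers pay £37, suppliers receive £11, Q = 272. (Wedge: Pb − Ps = 26.)

Consumers pay £37; suppliers receive £11; quantity = 272.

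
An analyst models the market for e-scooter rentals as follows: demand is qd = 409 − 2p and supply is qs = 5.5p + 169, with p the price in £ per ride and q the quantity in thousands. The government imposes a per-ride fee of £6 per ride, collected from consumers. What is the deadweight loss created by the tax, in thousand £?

Deadweight loss = £26.4 thousand.

Without the tax, 409 − 2p = 5.5p + 169 gives 7.5p = 240, so p* = £32 and q* = 345.
With the tax collected from consumers, demand (in seller-price terms) shifts: qd = 409 − 2(p + 6).
New equilibrium: consumers pay £36.4, sellers receive £30.4, q = 336.2. (Wedge: pb − ps = 6.)
Quantity falls by |ΔQ| = |345 − 336.2| = 8.8.
DWL = ½ · t · |ΔQ| = ½ · 6 · 8.8 = £26.4.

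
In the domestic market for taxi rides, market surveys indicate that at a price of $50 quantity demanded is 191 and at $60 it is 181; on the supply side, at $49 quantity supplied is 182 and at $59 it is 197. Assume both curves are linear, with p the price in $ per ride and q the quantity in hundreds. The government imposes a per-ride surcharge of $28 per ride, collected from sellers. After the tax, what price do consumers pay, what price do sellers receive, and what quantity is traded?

Demand slope: (181 − 191)/(60 − 50) = -1, so qd = 241 − p.
Supply slope: (197 − 182)/(59 − 49) = 1.5, so qs = 1.5p + 108.5.
Without the tax, 241 − p = 1.5p + 108.5 gives 2.5p = 132.5, so p* = $53 and q* = 188.
With the tax collected from sellers, supply shifts: qs = 1.5(p − 28) + 108.5.
Solving gives q = 171.2 with consumers paying $69.8 and sellers receiving $41.8 (the $28 wedge).
The less price-elastic side of the market bears the larger share of a per-unit tax.

Consumers pay $69.8; sellers receive $41.8; quantity = 171.2.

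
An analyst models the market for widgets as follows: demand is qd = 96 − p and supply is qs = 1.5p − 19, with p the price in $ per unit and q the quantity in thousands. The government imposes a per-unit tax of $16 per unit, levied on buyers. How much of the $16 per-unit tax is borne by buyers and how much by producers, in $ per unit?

Buyers bear $9.6 per unit; producers bear $6.4 per unit.

Before the tax: set 96 − p = 1.5p − 19 → p* = $46, q* = 50.
With the tax collected from buyers, demand (in seller-price terms) shifts: qd = 96 − (p + 16).
New equilibrium: buyers pay $55.6, producers receive $39.6, q = 40.4. (Wedge: pb − ps = 16.)
Burden on buyers: $9.6; on producers: $6.4. (They sum to $16.)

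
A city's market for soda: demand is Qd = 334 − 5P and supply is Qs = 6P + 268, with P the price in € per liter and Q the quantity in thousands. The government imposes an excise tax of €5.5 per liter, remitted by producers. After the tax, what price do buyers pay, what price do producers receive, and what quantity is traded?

Without the tax, 334 − 5P = 6P + 268 gives 11P = 66, so P* = €6 and Q* = 304.
With the tax collected from producers, supply shifts: Qs = 6(P − 5.5) + 268.
Solving gives Q = 289 with buyers paying €9 and producers receiving €3.5 (the €5.5 wedge).
The less price-elastic side of the market bears the larger share of a per-unit tax.

Buyers pay €9; producers receive €3.5; quantity = 289.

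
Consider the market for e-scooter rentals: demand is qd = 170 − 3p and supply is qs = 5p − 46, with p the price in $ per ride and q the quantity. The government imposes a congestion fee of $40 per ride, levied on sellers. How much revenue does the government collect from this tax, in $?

Tax revenue = $560.

Without the tax, 170 − 3p = 5p − 46 gives 8p = 216, so p* = $27 and q* = 89.
With the tax collected from sellers, supply shifts: qs = 5(p − 40) − 46.
Solving gives q = 14 with buyers paying $52 and sellers receiving $12 (the $40 wedge).
Revenue = t · Q = 40 · 14 = $560.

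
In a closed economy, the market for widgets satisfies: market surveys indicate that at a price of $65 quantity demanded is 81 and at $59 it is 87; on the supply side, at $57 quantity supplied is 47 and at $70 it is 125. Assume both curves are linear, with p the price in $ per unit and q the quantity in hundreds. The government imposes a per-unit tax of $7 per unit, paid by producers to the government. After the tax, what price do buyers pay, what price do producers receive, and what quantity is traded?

Demand slope: (87 − 81)/(59 − 65) = -1, so qd = 146 − p.
Supply slope: (125 − 47)/(70 − 57) = 6, so qs = 6p − 295.
Without the tax, 146 − p = 6p − 295 gives 7p = 441, so p* = $63 and q* = 83.
With the tax collected from producers, supply shifts: qs = 6(p − 7) − 295.
New equilibrium: buyers pay $69, producers receive $62, q = 77. (Wedge: pb − ps = 7.)
The less price-elastic side of the market bears the larger share of a per-unit tax.

Buyers pay $69; producers receive $62; quantity = 77.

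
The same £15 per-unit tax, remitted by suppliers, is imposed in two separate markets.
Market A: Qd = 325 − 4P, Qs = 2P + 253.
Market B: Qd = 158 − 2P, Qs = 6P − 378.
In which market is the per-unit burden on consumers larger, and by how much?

Market B, by £6.25.

Market A: pre-tax P* = £12, Q* = 277; post-tax Q = 257; per-unit burden on consumers = £5.
Market B: pre-tax P* = £67, Q* = 24; post-tax Q = 1.5; per-unit burden on consumers = £11.25.
Difference: £5 vs £11.25 → market B is larger by £6.25.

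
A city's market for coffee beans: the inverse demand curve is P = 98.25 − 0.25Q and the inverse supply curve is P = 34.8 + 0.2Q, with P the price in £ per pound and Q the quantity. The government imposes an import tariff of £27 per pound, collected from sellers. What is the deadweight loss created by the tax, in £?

Deadweight loss = £810.

Rewrite in direct form: Qd = 393 − 4P and Qs = 5P − 174.
Without the tax, 393 − 4P = 5P − 174 gives 9P = 567, so P* = £63 and Q* = 141.
With the tax collected from sellers, supply shifts: Qs = 5(P − 27) − 174.
Solving gives Q = 81 with consumers paying £78 and sellers receiving £51 (the £27 wedge).
Quantity falls by |ΔQ| = |141 − 81| = 60.
DWL = ½ · t · |ΔQ| = ½ · 27 · 60 = £810.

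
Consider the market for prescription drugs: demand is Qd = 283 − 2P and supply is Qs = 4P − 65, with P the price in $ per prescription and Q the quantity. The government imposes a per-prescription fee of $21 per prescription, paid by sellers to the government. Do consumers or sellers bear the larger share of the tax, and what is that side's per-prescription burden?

Consumers bear the larger share: $14 per prescription.

Without the tax, 283 − 2P = 4P − 65 gives 6P = 348, so P* = $58 and Q* = 167.
With the tax collected from sellers, supply shifts: Qs = 4(P − 21) − 65.
Solving gives Q = 139 with consumers paying $72 and sellers receiving $51 (the $21 wedge).
Per-prescription burden: consumers $14, sellers $7.
Consumers take the larger share because demand is less price-elastic here (demand slope 2 vs supply slope 4).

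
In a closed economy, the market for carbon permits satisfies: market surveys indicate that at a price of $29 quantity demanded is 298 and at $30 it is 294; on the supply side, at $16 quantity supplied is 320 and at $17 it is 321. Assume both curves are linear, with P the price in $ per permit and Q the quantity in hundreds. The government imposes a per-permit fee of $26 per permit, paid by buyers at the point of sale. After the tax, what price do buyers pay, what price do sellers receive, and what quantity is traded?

Buyers pay $27.2; sellers receive $1.2; quantity = 305.2.

Demand slope: (294 − 298)/(30 − 29) = -4, so Qd = 414 − 4P.
Supply slope: (321 − 320)/(17 − 16) = 1, so Qs = P + 304.
Without the tax, 414 − 4P = P + 304 gives 5P = 110, so P* = $22 and Q* = 326.
With the tax collected from buyers, demand (in seller-price terms) shifts: Qd = 414 − 4(P + 26).
New equilibrium: buyers pay $27.2, sellers receive $1.2, Q = 305.2. (Wedge: Pb − Ps = 26.)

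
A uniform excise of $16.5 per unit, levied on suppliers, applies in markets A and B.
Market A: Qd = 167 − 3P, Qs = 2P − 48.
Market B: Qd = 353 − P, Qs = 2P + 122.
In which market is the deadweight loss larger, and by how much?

Market A, by $72.6.

Market A: pre-tax P* = $43, Q* = 38; post-tax Q = 18.2; deadweight loss = $163.35.
Market B: pre-tax P* = $77, Q* = 276; post-tax Q = 265; deadweight loss = $90.75.
Difference: $163.35 vs $90.75 → market A is larger by $72.6.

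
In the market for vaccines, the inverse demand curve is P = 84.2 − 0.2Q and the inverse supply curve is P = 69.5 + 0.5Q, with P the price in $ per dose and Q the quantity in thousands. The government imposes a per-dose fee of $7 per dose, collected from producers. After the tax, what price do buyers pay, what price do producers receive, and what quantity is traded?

Buyers pay $82; producers receive $75; quantity = 11.

Inverting to Q(P) form: Qd = 421 − 5P; Qs = 2P − 139.
Without the tax, 421 − 5P = 2P − 139 gives 7P = 560, so P* = $80 and Q* = 21.
With the tax collected from producers, supply shifts: Qs = 2(P − 7) − 139.
Solving gives Q = 11 with buyers paying $82 and producers receiving $75 (the $7 wedge).
The less price-elastic side of the market bears the larger share of a per-unit tax.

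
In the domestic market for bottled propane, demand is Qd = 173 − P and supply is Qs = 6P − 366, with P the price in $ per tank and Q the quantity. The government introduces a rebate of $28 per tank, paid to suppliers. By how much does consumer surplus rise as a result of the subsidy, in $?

Consumer surplus rises by $2592.

Before the subsidy: set 173 − P = 6P − 366 → P* = $77, Q* = 96.
With a per-unit subsidy paid to suppliers, each receives P + 28 per unit sold, so supply becomes Qs = 6(P + 28) − 366.
New equilibrium: consumers pay $53, suppliers receive $81, Q = 120. (Wedge: Pb − Ps = −28.)
ΔCS is the trapezoid between Q = 120 and Q = 96 of height $24: ½ · (96 + 120) · 24 = $2592.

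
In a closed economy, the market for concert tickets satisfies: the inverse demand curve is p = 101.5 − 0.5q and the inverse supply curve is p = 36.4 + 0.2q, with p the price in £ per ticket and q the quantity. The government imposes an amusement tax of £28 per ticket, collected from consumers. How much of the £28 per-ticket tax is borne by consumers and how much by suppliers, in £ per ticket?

Consumers bear £20 per ticket; suppliers bear £8 per ticket.

Inverting to q(p) form: qd = 203 − 2p; qs = 5p − 182.
Before the tax: set 203 − 2p = 5p − 182 → p* = £55, q* = 93.
With the tax collected from consumers, demand (in seller-price terms) shifts: qd = 203 − 2(p + 28).
Solving gives q = 53 with consumers paying £75 and suppliers receiving £47 (the £28 wedge).
Burden on consumers: £20; on suppliers: £8. (They sum to £28.)
The less price-elastic side of the market bears the larger share of a per-unit tax.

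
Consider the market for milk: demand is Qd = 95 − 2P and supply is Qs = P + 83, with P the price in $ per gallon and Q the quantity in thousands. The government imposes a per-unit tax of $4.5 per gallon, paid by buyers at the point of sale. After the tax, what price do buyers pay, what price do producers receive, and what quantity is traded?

Buyers pay $5.5; producers receive $1; quantity = 84.

Before the tax: set 95 − 2P = P + 83 → P* = $4, Q* = 87.
With the tax collected from buyers, demand (in seller-price terms) shifts: Qd = 95 − 2(P + 4.5).
New equilibrium: buyers pay $5.5, producers receive $1, Q = 84. (Wedge: Pb − Ps = 4.5.)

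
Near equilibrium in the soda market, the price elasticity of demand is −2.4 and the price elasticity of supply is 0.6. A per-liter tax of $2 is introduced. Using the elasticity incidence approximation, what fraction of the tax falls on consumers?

Incidence ratio: consumers' share ≈ εs / (εs + |εd|) = 0.6 / (0.6 + 2.4) = 0.2.
Supply is the less elastic side, so consumers bear the smaller share.

Consumers' share ≈ 0.2.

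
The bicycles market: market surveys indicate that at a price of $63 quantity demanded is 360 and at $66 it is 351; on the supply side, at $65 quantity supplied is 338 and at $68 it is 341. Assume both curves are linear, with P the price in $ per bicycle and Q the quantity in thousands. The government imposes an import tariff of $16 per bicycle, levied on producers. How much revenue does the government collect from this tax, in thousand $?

Demand slope: (351 − 360)/(66 − 63) = -3, so Qd = 549 − 3P.
Supply slope: (341 − 338)/(68 − 65) = 1, so Qs = P + 273.
Without the tax, 549 − 3P = P + 273 gives 4P = 276, so P* = $69 and Q* = 342.
With the tax collected from producers, supply shifts: Qs = (P − 16) + 273.
New equilibrium: buyers pay $73, producers receive $57, Q = 330. (Wedge: Pb − Ps = 16.)
Revenue = t · Q = 16 · 330 = $5280.

Tax revenue = $5280 thousand.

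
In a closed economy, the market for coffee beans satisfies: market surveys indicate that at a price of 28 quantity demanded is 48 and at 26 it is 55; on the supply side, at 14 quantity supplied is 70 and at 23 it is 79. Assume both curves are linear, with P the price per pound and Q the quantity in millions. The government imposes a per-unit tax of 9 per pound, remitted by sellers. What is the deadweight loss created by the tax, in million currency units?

Demand slope: (55 − 48)/(26 − 28) = -3.5, so Qd = 146 − 3.5P.
Supply slope: (79 − 70)/(23 − 14) = 1, so Qs = P + 56.
Before the tax: set 146 − 3.5P = P + 56 → P* = 20, Q* = 76.
With the tax collected from sellers, supply shifts: Qs = (P − 9) + 56.
Solving gives Q = 69 with consumers paying 22 and sellers receiving 13 (the 9 wedge).
Quantity falls by |ΔQ| = |76 − 69| = 7.
DWL = ½ · t · |ΔQ| = ½ · 9 · 7 = 31.5.

Deadweight loss = 31.5 million.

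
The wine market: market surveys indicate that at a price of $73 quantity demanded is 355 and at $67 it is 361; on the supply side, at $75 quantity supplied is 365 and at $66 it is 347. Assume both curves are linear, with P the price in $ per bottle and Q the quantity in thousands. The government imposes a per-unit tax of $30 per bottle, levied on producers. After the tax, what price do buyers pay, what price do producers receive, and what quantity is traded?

Buyers pay $91; producers receive $61; quantity = 337.

Demand slope: (361 − 355)/(67 − 73) = -1, so Qd = 428 − P.
Supply slope: (347 − 365)/(66 − 75) = 2, so Qs = 2P + 215.
Without the tax, 428 − P = 2P + 215 gives 3P = 213, so P* = $71 and Q* = 357.
With the tax collected from producers, supply shifts: Qs = 2(P − 30) + 215.
New equilibrium: buyers pay $91, producers receive $61, Q = 337. (Wedge: Pb − Ps = 30.)
The less price-elastic side of the market bears the larger share of a per-unit tax.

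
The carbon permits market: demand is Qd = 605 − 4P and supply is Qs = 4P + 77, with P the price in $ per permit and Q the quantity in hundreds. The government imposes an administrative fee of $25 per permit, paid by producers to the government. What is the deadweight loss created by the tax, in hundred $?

Deadweight loss = $625 hundred.

Without the tax, 605 − 4P = 4P + 77 gives 8P = 528, so P* = $66 and Q* = 341.
With the tax collected from producers, supply shifts: Qs = 4(P − 25) + 77.
New equilibrium: buyers pay $78.5, producers receive $53.5, Q = 291. (Wedge: Pb − Ps = 25.)
Quantity falls by |ΔQ| = |341 − 291| = 50.
DWL = ½ · t · |ΔQ| = ½ · 25 · 50 = $625.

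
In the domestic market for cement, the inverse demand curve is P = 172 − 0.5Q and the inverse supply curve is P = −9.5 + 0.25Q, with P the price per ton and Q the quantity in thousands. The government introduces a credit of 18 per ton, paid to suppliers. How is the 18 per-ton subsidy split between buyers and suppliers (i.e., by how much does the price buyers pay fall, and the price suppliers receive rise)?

Buyers gain 12 per ton; suppliers gain 6 per ton.

Rewrite in direct form: Qd = 344 − 2P and Qs = 4P + 38.
Without the subsidy, 344 − 2P = 4P + 38 gives 6P = 306, so P* = 51 and Q* = 242.
With a per-unit subsidy paid to suppliers, each receives P + 18 per unit sold, so supply becomes Qs = 4(P + 18) + 38.
Solving gives Q = 266 with buyers paying 39 and suppliers receiving 57 (the 18 wedge).
Gain to buyers: 12; to suppliers: 6. (They sum to 18.)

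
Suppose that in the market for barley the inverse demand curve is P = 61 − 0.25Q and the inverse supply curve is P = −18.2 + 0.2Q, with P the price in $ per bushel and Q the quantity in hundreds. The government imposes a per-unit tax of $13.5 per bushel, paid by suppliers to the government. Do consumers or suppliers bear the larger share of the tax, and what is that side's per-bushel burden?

Consumers bear the larger share: $7.5 per bushel.

Inverting to Q(P) form: Qd = 244 − 4P; Qs = 5P + 91.
Before the tax: set 244 − 4P = 5P + 91 → P* = $17, Q* = 176.
With the tax collected from suppliers, supply shifts: Qs = 5(P − 13.5) + 91.
New equilibrium: consumers pay $24.5, suppliers receive $11, Q = 146. (Wedge: Pb − Ps = 13.5.)
Per-bushel burden: consumers $7.5, suppliers $6.
Consumers take the larger share because demand is less price-elastic here (demand slope 4 vs supply slope 5).
The less price-elastic side of the market bears the larger share of a per-unit tax.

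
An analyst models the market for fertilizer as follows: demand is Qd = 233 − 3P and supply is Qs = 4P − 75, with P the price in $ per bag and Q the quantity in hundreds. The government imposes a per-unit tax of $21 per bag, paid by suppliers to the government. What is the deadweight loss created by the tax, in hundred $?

Without the tax, 233 − 3P = 4P − 75 gives 7P = 308, so P* = $44 and Q* = 101.
With the tax collected from suppliers, supply shifts: Qs = 4(P − 21) − 75.
New equilibrium: consumers pay $56, suppliers receive $35, Q = 65. (Wedge: Pb − Ps = 21.)
Quantity falls by |ΔQ| = |101 − 65| = 36.
DWL = ½ · t · |ΔQ| = ½ · 21 · 36 = $378.

Deadweight loss = $378 hundred.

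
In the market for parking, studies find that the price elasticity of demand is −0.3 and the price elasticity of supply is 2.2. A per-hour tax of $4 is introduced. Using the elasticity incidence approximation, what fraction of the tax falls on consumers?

Incidence ratio: consumers' share ≈ εs / (εs + |εd|) = 2.2 / (2.2 + 0.3) = 0.88.
Supply is the more elastic side, so consumers bear the larger share.

Consumers' share ≈ 0.88.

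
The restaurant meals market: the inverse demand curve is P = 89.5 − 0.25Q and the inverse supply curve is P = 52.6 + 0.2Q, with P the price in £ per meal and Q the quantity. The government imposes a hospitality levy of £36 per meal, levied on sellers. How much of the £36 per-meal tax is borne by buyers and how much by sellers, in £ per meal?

Buyers bear £20 per meal; sellers bear £16 per meal.

Inverting to Q(P) form: Qd = 358 − 4P; Qs = 5P − 263.
Without the tax, 358 − 4P = 5P − 263 gives 9P = 621, so P* = £69 and Q* = 82.
With the tax collected from sellers, supply shifts: Qs = 5(P − 36) − 263.
New equilibrium: buyers pay £89, sellers receive £53, Q = 2. (Wedge: Pb − Ps = 36.)
Burden on buyers: £20; on sellers: £16. (They sum to £36.)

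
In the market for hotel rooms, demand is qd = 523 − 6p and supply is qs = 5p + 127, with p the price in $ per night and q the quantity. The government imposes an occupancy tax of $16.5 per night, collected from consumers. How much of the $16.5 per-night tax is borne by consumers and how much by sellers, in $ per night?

Consumers bear $7.5 per night; sellers bear $9 per night.

Before the tax: set 523 − 6p = 5p + 127 → p* = $36, q* = 307.
With the tax collected from consumers, demand (in seller-price terms) shifts: qd = 523 − 6(p + 16.5).
New equilibrium: consumers pay $43.5, sellers receive $27, q = 262. (Wedge: pb − ps = 16.5.)
Burden on consumers: $7.5; on sellers: $9. (They sum to $16.5.)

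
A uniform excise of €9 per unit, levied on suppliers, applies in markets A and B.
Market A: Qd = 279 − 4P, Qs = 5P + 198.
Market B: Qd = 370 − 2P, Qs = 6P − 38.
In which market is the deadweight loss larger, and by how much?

Market A, by €29.25.

Market A: pre-tax P* = €9, Q* = 243; post-tax Q = 223; deadweight loss = €90.
Market B: pre-tax P* = €51, Q* = 268; post-tax Q = 254.5; deadweight loss = €60.75.
Difference: €90 vs €60.75 → market A is larger by €29.25.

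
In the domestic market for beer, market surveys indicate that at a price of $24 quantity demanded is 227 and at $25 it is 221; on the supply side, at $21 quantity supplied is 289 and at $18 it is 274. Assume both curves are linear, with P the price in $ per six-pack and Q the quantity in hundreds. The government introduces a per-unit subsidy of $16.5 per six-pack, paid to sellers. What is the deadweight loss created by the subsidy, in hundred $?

Demand slope: (221 − 227)/(25 − 24) = -6, so Qd = 371 − 6P.
Supply slope: (274 − 289)/(18 − 21) = 5, so Qs = 5P + 184.
Before the subsidy: set 371 − 6P = 5P + 184 → P* = $17, Q* = 269.
With a per-unit subsidy paid to sellers, each receives P + 16.5 per unit sold, so supply becomes Qs = 5(P + 16.5) + 184.
Solving gives Q = 314 with consumers paying $9.5 and sellers receiving $26 (the $16.5 wedge).
Quantity rises by |ΔQ| = |269 − 314| = 45.
DWL = ½ · t · |ΔQ| = ½ · 16.5 · 45 = $371.25.

Deadweight loss = $371.25 hundred.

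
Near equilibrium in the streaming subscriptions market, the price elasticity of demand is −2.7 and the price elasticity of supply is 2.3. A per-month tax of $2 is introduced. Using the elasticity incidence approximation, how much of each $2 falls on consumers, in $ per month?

Consumers bear ≈ $0.92 per month.

Incidence ratio: consumers' share ≈ εs / (εs + |εd|) = 2.3 / (2.3 + 2.7) = 0.46.
So consumers bear ≈ 0.46 × $2 = $0.92; sellers bear $1.08.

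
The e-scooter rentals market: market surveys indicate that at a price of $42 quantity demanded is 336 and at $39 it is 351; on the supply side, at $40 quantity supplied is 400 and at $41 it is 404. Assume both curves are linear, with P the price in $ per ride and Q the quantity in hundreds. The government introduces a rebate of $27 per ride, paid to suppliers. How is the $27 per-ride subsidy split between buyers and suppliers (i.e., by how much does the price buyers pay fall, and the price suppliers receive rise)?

Demand slope: (351 − 336)/(39 − 42) = -5, so Qd = 546 − 5P.
Supply slope: (404 − 400)/(41 − 40) = 4, so Qs = 4P + 240.
Before the subsidy: set 546 − 5P = 4P + 240 → P* = $34, Q* = 376.
With a per-unit subsidy paid to suppliers, each receives P + 27 per unit sold, so supply becomes Qs = 4(P + 27) + 240.
Solving gives Q = 436 with buyers paying $22 and suppliers receiving $49 (the $27 wedge).
Gain to buyers: $12; to suppliers: $15. (They sum to $27.)

Buyers gain $12 per ride; suppliers gain $15 per ride.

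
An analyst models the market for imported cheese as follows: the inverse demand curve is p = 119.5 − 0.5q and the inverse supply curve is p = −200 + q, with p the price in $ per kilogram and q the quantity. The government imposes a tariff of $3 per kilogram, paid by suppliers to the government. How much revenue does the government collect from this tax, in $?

Tax revenue = $633.

Inverting to q(p) form: qd = 239 − 2p; qs = p + 200.
Before the tax: set 239 − 2p = p + 200 → p* = $13, q* = 213.
With the tax collected from suppliers, supply shifts: qs = (p − 3) + 200.
Solving gives q = 211 with buyers paying $14 and suppliers receiving $11 (the $3 wedge).
Revenue = t · Q = 3 · 211 = $633.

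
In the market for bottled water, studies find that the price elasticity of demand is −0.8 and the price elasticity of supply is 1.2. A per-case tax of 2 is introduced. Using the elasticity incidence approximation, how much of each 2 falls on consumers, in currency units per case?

Consumers bear ≈ 1.2 per case.

Incidence ratio: consumers' share ≈ εs / (εs + |εd|) = 1.2 / (1.2 + 0.8) = 0.6.
So consumers bear ≈ 0.6 × 2 = 1.2; sellers bear 0.8.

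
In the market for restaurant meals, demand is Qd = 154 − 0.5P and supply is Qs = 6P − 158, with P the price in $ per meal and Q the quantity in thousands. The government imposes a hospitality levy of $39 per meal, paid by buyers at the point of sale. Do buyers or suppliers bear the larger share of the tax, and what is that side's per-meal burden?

Before the tax: set 154 − 0.5P = 6P − 158 → P* = $48, Q* = 130.
With the tax collected from buyers, demand (in seller-price terms) shifts: Qd = 154 − 0.5(P + 39).
Solving gives Q = 112 with buyers paying $84 and suppliers receiving $45 (the $39 wedge).
Per-meal burden: buyers $36, suppliers $3.
Buyers take the larger share because demand is less price-elastic here (demand slope 0.5 vs supply slope 6).
The less price-elastic side of the market bears the larger share of a per-unit tax.

Buyers bear the larger share: $36 per meal.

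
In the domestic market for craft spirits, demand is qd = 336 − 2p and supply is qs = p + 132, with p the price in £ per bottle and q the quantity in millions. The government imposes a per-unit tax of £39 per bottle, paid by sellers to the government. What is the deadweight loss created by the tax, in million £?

Deadweight loss = £507 million.

Before the tax: set 336 − 2p = p + 132 → p* = £68, q* = 200.
With the tax collected from sellers, supply shifts: qs = (p − 39) + 132.
Solving gives q = 174 with buyers paying £81 and sellers receiving £42 (the £39 wedge).
Quantity falls by |ΔQ| = |200 − 174| = 26.
DWL = ½ · t · |ΔQ| = ½ · 39 · 26 = £507.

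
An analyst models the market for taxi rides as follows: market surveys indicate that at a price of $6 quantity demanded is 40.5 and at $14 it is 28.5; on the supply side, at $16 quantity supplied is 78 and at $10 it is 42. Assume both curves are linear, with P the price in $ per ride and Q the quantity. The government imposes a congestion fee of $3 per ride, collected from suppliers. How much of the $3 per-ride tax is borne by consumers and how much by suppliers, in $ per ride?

Consumers bear $2.4 per ride; suppliers bear $0.6 per ride.

Demand slope: (28.5 − 40.5)/(14 − 6) = -1.5, so Qd = 49.5 − 1.5P.
Supply slope: (42 − 78)/(10 − 16) = 6, so Qs = 6P − 18.
Before the tax: set 49.5 − 1.5P = 6P − 18 → P* = $9, Q* = 36.
With the tax collected from suppliers, supply shifts: Qs = 6(P − 3) − 18.
Solving gives Q = 32.4 with consumers paying $11.4 and suppliers receiving $8.4 (the $3 wedge).
Burden on consumers: $2.4; on suppliers: $0.6. (They sum to $3.)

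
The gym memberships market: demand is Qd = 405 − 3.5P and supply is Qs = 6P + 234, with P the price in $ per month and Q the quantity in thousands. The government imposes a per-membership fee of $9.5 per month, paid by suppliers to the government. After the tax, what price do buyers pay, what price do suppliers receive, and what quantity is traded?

Before the tax: set 405 − 3.5P = 6P + 234 → P* = $18, Q* = 342.
With the tax collected from suppliers, supply shifts: Qs = 6(P − 9.5) + 234.
New equilibrium: buyers pay $24, suppliers receive $14.5, Q = 321. (Wedge: Pb − Ps = 9.5.)
The less price-elastic side of the market bears the larger share of a per-unit tax.

Buyers pay $24; suppliers receive $14.5; quantity = 321.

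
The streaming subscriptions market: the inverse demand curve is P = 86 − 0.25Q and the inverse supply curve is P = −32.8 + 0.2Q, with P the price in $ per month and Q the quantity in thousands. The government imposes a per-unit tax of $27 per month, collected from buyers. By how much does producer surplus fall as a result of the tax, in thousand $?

Inverting to Q(P) form: Qd = 344 − 4P; Qs = 5P + 164.
Before the tax: set 344 − 4P = 5P + 164 → P* = $20, Q* = 264.
With the tax collected from buyers, demand (in seller-price terms) shifts: Qd = 344 − 4(P + 27).
Solving gives Q = 204 with buyers paying $35 and suppliers receiving $8 (the $27 wedge).
ΔPS is the trapezoid between Q = 204 and Q = 264 of height $12: ½ · (264 + 204) · 12 = $2808.

Producer surplus falls by $2808 thousand.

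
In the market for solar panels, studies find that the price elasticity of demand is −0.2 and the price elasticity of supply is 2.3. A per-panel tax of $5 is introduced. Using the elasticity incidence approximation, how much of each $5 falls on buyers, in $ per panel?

Incidence ratio: buyers' share ≈ εs / (εs + |εd|) = 2.3 / (2.3 + 0.2) = 0.92.
So buyers bear ≈ 0.92 × $5 = $4.6; sellers bear $0.4.

Buyers bear ≈ $4.6 per panel.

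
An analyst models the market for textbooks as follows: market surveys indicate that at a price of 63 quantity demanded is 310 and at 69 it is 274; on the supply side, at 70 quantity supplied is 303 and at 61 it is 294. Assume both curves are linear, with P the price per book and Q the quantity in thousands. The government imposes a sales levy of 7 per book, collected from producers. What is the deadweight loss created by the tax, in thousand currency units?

Demand slope: (274 − 310)/(69 − 63) = -6, so Qd = 688 − 6P.
Supply slope: (294 − 303)/(61 − 70) = 1, so Qs = P + 233.
Before the tax: set 688 − 6P = P + 233 → P* = 65, Q* = 298.
With the tax collected from producers, supply shifts: Qs = (P − 7) + 233.
Solving gives Q = 292 with buyers paying 66 and producers receiving 59 (the 7 wedge).
Quantity falls by |ΔQ| = |298 − 292| = 6.
DWL = ½ · t · |ΔQ| = ½ · 7 · 6 = 21.

Deadweight loss = 21 thousand.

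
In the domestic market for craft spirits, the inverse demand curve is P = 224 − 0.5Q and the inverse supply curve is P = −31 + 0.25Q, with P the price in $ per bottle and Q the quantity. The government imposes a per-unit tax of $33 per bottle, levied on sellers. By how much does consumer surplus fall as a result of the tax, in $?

Inverting to Q(P) form: Qd = 448 − 2P; Qs = 4P + 124.
Without the tax, 448 − 2P = 4P + 124 gives 6P = 324, so P* = $54 and Q* = 340.
With the tax collected from sellers, supply shifts: Qs = 4(P − 33) + 124.
Solving gives Q = 296 with consumers paying $76 and sellers receiving $43 (the $33 wedge).
ΔCS is the trapezoid between Q = 296 and Q = 340 of height $22: ½ · (340 + 296) · 22 = $6996.

Consumer surplus falls by $6996.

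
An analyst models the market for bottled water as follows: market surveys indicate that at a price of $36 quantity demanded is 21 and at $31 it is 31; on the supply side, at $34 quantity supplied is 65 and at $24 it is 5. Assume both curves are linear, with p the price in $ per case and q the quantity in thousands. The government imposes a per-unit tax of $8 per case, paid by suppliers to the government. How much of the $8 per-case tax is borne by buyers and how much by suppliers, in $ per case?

Buyers bear $6 per case; suppliers bear $2 per case.

Demand slope: (31 − 21)/(31 − 36) = -2, so qd = 93 − 2p.
Supply slope: (5 − 65)/(24 − 34) = 6, so qs = 6p − 139.
Without the tax, 93 − 2p = 6p − 139 gives 8p = 232, so p* = $29 and q* = 35.
With the tax collected from suppliers, supply shifts: qs = 6(p − 8) − 139.
New equilibrium: buyers pay $35, suppliers receive $27, q = 23. (Wedge: pb − ps = 8.)
Burden on buyers: $6; on suppliers: $2. (They sum to $8.)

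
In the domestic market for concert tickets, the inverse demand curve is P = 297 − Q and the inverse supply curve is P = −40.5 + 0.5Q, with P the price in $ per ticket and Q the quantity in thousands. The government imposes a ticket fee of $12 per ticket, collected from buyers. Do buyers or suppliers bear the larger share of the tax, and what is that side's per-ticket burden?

Buyers bear the larger share: $8 per ticket.

Inverting to Q(P) form: Qd = 297 − P; Qs = 2P + 81.
Before the tax: set 297 − P = 2P + 81 → P* = $72, Q* = 225.
With the tax collected from buyers, demand (in seller-price terms) shifts: Qd = 297 − (P + 12).
New equilibrium: buyers pay $80, suppliers receive $68, Q = 217. (Wedge: Pb − Ps = 12.)
Per-ticket burden: buyers $8, suppliers $4.
Buyers take the larger share because demand is less price-elastic here (demand slope 1 vs supply slope 2).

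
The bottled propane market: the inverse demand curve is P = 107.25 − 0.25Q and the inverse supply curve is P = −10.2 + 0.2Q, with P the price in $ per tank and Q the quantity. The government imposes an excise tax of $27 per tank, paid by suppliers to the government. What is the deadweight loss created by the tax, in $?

Deadweight loss = $810.

Rewrite in direct form: Qd = 429 − 4P and Qs = 5P + 51.
Without the tax, 429 − 4P = 5P + 51 gives 9P = 378, so P* = $42 and Q* = 261.
With the tax collected from suppliers, supply shifts: Qs = 5(P − 27) + 51.
Solving gives Q = 201 with buyers paying $57 and suppliers receiving $30 (the $27 wedge).
Quantity falls by |ΔQ| = |261 − 201| = 60.
DWL = ½ · t · |ΔQ| = ½ · 27 · 60 = $810.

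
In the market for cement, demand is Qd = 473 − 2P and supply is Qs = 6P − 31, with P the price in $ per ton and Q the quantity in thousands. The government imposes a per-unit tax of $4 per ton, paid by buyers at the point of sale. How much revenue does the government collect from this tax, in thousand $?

Before the tax: set 473 − 2P = 6P − 31 → P* = $63, Q* = 347.
With the tax collected from buyers, demand (in seller-price terms) shifts: Qd = 473 − 2(P + 4).
New equilibrium: buyers pay $66, suppliers receive $62, Q = 341. (Wedge: Pb − Ps = 4.)
Revenue = t · Q = 4 · 341 = $1364.

Tax revenue = $1364 thousand.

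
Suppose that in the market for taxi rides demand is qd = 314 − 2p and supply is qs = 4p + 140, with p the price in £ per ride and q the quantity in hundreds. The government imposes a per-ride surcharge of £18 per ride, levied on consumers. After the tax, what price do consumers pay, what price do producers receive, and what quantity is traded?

Before the tax: set 314 − 2p = 4p + 140 → p* = £29, q* = 256.
With the tax collected from consumers, demand (in seller-price terms) shifts: qd = 314 − 2(p + 18).
Solving gives q = 232 with consumers paying £41 and producers receiving £23 (the £18 wedge).
The less price-elastic side of the market bears the larger share of a per-unit tax.

Consumers pay £41; producers receive £23; quantity = 232.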